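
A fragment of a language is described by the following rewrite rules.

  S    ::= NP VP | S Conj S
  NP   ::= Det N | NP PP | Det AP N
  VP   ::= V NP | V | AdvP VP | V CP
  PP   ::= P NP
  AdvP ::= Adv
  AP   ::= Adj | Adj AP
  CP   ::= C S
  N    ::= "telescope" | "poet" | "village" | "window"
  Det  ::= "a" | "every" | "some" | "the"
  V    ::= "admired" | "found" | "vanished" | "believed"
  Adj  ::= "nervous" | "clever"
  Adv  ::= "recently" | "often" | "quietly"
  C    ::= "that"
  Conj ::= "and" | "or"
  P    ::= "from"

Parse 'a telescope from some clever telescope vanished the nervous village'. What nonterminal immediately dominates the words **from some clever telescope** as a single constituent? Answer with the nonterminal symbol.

S
  NP
    NP
      Det: a
      N: telescope
    PP
      P: from
      NP
        Det: some
        AP
          Adj: clever
        N: telescope
  VP
    V: vanished
    NP
      Det: the
      AP
        Adj: nervous
      N: village
The span 'from some clever telescope' is the PP node built by PP → P NP.

PP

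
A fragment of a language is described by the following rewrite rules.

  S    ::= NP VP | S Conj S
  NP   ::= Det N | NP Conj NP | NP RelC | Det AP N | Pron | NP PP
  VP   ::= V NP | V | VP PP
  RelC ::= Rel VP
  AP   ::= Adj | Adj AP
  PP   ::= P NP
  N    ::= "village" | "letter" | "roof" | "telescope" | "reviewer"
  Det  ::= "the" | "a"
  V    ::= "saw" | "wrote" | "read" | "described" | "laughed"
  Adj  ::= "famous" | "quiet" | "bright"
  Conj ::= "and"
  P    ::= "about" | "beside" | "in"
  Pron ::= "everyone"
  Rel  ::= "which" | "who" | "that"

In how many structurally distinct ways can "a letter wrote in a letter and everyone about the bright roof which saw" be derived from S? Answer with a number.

6

Two of the 6 distinct bracketings:
[S [NP [Det a] [N letter]] [VP [VP [V wrote]] [PP [P in] [NP [NP [Det a] [N letter]] [Conj and] [NP [NP [NP [Pron everyone]] [PP [P about] [NP [Det the] [AP [Adj bright]] [N roof]]]] [RelC [Rel which] [VP [V saw]]]]]]]]
[S [NP [Det a] [N letter]] [VP [VP [V wrote]] [PP [P in] [NP [NP [Det a] [N letter]] [Conj and] [NP [NP [Pron everyone]] [PP [P about] [NP [NP [Det the] [AP [Adj bright]] [N roof]] [RelC [Rel which] [VP [V saw]]]]]]]]]]
The trees differ in how a recursive rule is bracketed over the same span.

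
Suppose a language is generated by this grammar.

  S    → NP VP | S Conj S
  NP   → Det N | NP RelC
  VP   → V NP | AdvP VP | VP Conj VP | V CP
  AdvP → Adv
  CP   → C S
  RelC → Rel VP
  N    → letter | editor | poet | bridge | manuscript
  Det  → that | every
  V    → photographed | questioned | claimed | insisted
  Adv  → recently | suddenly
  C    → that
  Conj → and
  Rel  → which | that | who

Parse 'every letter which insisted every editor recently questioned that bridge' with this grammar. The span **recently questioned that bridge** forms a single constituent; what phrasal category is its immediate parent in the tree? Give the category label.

S
  NP
    NP
      Det: every
      N: letter
    RelC
      Rel: which
      VP
        V: insisted
        NP
          Det: every
          N: editor
  VP
    AdvP
      Adv: recently
    VP
      V: questioned
      NP
        Det: that
        N: bridge
The span 'recently questioned that bridge' is the VP node built by VP → AdvP VP.
Its mother is the S built by S → NP VP.

S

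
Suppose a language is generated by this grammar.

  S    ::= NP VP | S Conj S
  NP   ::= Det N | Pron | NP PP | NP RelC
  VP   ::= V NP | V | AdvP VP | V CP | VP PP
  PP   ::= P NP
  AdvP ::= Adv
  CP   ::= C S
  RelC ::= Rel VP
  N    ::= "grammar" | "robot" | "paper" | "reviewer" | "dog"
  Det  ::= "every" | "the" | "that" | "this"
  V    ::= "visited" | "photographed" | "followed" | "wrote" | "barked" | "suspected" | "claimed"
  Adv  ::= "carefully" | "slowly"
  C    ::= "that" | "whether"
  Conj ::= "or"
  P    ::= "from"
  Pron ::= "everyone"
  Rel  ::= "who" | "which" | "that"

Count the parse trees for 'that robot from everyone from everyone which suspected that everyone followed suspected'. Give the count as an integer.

Two of the 5 distinct bracketings:
[S [NP [NP [Det that] [N robot]] [PP [P from] [NP [NP [Pron everyone]] [PP [P from] [NP [NP [Pron everyone]] [RelC [Rel which] [VP [V suspected] [CP [C that] [S [NP [Pron everyone]] [VP [V followed]]]]]]]]]]] [VP [V suspected]]]
[S [NP [NP [Det that] [N robot]] [PP [P from] [NP [NP [NP [Pron everyone]] [PP [P from] [NP [Pron everyone]]]] [RelC [Rel which] [VP [V suspected] [CP [C that] [S [NP [Pron everyone]] [VP [V followed]]]]]]]]] [VP [V suspected]]]
The trees differ in how a recursive rule is bracketed over the same span.

5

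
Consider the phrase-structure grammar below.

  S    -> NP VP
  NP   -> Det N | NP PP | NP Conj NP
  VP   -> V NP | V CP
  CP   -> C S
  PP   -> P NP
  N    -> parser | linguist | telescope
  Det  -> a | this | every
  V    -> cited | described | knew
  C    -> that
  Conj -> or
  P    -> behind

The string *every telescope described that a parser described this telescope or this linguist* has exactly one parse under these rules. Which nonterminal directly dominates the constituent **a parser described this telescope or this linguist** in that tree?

CP

[S [NP [Det every] [N telescope]] [VP [V described] [CP [C that] [S [NP [Det a] [N parser]] [VP [V described] [NP [NP [Det this] [N telescope]] [Conj or] [NP [Det this] [N linguist]]]]]]]]
The span 'a parser described this telescope or this linguist' is the S node built by S → NP VP.
Its mother is the CP built by CP → C S.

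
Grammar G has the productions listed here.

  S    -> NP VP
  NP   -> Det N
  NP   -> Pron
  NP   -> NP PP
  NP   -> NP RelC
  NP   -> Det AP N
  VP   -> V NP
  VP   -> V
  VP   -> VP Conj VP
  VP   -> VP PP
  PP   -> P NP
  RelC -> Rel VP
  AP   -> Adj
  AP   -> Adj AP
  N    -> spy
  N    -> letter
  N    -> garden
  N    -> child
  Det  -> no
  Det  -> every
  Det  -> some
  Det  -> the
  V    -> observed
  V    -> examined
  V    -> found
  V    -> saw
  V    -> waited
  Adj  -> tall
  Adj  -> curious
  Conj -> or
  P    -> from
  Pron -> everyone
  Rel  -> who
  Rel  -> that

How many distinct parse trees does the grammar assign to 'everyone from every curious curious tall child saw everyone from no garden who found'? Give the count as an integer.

Two of the 3 distinct bracketings:
[S [NP [NP [Pron everyone]] [PP [P from] [NP [Det every] [AP [Adj curious] [AP [Adj curious] [AP [Adj tall]]]] [N child]]]] [VP [V saw] [NP [NP [Pron everyone]] [PP [P from] [NP [NP [Det no] [N garden]] [RelC [Rel who] [VP [V found]]]]]]]]
[S [NP [NP [Pron everyone]] [PP [P from] [NP [Det every] [AP [Adj curious] [AP [Adj curious] [AP [Adj tall]]]] [N child]]]] [VP [V saw] [NP [NP [NP [Pron everyone]] [PP [P from] [NP [Det no] [N garden]]]] [RelC [Rel who] [VP [V found]]]]]]
The trees differ in how a recursive rule is bracketed over the same span.

3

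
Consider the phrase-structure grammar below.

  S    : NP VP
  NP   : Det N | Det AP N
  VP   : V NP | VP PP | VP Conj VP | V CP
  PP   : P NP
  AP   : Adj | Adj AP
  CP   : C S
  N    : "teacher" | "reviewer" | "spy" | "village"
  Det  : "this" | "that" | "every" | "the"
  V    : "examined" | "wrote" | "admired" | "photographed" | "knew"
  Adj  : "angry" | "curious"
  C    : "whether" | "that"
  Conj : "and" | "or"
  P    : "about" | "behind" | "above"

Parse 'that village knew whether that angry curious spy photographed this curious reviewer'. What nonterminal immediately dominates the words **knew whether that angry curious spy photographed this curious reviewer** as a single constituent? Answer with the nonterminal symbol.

VP

S
  NP
    Det: that
    N: village
  VP
    V: knew
    CP
      C: whether
      S
        NP
          Det: that
          AP
            Adj: angry
            AP
              Adj: curious
          N: spy
        VP
          V: photographed
          NP
            Det: this
            AP
              Adj: curious
            N: reviewer
The span 'knew whether that angry curious spy photographed this curious reviewer' is the VP node built by VP → V CP.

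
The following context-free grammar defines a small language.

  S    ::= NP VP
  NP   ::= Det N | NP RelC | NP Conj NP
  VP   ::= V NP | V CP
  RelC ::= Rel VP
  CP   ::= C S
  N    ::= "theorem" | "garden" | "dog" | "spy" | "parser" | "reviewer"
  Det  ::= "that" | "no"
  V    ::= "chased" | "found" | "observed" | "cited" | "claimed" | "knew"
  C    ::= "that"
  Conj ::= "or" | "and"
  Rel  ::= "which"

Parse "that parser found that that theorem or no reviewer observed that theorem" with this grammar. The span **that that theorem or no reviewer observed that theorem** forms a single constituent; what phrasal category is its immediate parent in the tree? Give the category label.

VP

S
  NP
    Det: that
    N: parser
  VP
    V: found
    CP
      C: that
      S
        NP
          NP
            Det: that
            N: theorem
          Conj: or
          NP
            Det: no
            N: reviewer
        VP
          V: observed
          NP
            Det: that
            N: theorem
The span 'that that theorem or no reviewer observed that theorem' is the CP node built by CP → C S.
Its mother is the VP built by VP → V CP.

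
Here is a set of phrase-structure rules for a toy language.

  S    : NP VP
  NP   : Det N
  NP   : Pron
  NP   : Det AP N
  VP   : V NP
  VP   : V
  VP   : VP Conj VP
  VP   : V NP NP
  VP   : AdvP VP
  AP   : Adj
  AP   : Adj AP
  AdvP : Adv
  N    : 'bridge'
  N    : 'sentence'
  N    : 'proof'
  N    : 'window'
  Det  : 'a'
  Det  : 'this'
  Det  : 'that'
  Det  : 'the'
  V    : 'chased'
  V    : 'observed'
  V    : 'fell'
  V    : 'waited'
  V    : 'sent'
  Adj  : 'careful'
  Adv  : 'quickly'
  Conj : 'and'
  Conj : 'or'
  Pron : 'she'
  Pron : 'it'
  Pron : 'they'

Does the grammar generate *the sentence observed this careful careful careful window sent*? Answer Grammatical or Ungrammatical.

For S → NP VP, the only prefix that parses as NP is 'the sentence', but the remainder 'observed this careful careful careful window sent' is not a VP under these rules.

Ungrammatical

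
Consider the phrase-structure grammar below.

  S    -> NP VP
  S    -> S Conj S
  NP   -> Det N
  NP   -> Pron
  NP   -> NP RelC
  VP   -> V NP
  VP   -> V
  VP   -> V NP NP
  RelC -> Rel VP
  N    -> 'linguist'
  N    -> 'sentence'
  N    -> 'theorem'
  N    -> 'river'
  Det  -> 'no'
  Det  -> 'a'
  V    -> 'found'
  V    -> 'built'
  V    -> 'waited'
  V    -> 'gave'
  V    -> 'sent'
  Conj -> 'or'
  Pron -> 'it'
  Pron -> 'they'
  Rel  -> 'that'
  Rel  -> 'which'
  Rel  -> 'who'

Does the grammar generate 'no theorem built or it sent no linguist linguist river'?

An N word can never sit immediately before an N word in any string this grammar generates, so the substring 'linguist linguist' rules out a derivation.

Ungrammatical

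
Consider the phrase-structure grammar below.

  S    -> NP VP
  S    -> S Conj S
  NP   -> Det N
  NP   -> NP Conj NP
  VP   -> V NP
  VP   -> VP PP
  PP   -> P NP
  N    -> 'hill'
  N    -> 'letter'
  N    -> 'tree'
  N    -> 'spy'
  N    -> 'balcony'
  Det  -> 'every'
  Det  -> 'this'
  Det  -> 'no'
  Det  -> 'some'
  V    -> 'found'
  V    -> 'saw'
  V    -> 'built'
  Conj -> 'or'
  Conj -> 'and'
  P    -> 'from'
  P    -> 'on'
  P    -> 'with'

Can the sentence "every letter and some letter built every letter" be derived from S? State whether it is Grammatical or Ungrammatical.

Grammatical

[S [NP [NP [Det every] [N letter]] [Conj and] [NP [Det some] [N letter]]] [VP [V built] [NP [Det every] [N letter]]]]
Each bracket corresponds to one application of a listed rule, so the string is derivable from S.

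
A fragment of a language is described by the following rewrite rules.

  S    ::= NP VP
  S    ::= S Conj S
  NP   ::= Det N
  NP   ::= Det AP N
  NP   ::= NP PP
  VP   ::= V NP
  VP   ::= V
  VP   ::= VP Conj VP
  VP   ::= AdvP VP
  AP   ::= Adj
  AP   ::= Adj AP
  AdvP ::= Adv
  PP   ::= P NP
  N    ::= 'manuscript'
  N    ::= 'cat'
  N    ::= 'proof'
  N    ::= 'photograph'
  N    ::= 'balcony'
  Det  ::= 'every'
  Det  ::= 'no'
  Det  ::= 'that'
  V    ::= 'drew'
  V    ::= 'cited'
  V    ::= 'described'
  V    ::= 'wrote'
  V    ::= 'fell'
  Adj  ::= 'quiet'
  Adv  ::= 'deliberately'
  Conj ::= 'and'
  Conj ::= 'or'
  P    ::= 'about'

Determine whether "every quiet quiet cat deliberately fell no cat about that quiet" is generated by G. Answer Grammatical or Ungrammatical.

For S → NP VP, the only prefix that parses as NP is 'every quiet quiet cat', but the remainder 'deliberately fell no cat about that quiet' is not a VP under these rules. The alternative S rule S → S Conj S likewise has no satisfying split.

Ungrammatical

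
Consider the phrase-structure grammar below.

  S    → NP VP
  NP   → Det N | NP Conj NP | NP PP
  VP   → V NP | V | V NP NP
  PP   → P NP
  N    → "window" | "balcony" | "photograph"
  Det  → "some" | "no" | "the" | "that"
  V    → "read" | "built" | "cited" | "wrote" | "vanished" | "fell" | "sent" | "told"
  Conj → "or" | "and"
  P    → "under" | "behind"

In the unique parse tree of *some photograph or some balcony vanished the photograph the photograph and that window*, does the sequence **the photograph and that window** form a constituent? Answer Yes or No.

[S [NP [NP [Det some] [N photograph]] [Conj or] [NP [Det some] [N balcony]]] [VP [V vanished] [NP [Det the] [N photograph]] [NP [NP [Det the] [N photograph]] [Conj and] [NP [Det that] [N window]]]]]
The words 'the photograph and that window' are exhaustively dominated by a single NP node (built by NP → NP Conj NP), so they form a constituent.

Yes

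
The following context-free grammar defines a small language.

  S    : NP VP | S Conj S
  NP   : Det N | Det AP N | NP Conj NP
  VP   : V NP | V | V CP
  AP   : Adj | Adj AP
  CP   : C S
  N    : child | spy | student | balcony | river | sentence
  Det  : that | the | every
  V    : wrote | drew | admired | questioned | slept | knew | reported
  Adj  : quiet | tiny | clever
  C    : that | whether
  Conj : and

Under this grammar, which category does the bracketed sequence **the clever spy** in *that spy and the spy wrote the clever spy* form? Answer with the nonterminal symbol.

NP

S
  NP
    NP
      Det: that
      N: spy
    Conj: and
    NP
      Det: the
      N: spy
  VP
    V: wrote
    NP
      Det: the
      AP
        Adj: clever
      N: spy
The span 'the clever spy' is the NP node built by NP → Det AP N.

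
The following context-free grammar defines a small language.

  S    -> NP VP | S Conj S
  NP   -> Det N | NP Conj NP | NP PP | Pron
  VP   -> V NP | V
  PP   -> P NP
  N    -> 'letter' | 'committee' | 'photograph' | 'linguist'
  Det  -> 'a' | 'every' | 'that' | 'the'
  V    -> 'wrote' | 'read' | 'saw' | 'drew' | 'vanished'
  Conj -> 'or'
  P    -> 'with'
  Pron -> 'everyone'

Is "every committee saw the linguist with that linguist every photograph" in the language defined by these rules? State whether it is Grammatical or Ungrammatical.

An N word can never sit immediately before a Det word in any string this grammar generates, so the substring 'linguist every' rules out a derivation.

Ungrammatical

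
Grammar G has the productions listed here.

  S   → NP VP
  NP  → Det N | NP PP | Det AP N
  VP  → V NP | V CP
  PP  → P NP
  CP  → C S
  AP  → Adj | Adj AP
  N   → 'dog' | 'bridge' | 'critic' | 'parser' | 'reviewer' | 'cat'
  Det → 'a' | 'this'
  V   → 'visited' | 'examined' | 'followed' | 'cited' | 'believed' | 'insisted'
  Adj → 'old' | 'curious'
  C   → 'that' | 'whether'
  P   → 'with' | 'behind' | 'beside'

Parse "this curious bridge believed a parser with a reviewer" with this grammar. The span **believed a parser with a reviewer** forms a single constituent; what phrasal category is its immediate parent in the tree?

[S [NP [Det this] [AP [Adj curious]] [N bridge]] [VP [V believed] [NP [NP [Det a] [N parser]] [PP [P with] [NP [Det a] [N reviewer]]]]]]
The span 'believed a parser with a reviewer' is the VP node built by VP → V NP.
Its mother is the S built by S → NP VP.

S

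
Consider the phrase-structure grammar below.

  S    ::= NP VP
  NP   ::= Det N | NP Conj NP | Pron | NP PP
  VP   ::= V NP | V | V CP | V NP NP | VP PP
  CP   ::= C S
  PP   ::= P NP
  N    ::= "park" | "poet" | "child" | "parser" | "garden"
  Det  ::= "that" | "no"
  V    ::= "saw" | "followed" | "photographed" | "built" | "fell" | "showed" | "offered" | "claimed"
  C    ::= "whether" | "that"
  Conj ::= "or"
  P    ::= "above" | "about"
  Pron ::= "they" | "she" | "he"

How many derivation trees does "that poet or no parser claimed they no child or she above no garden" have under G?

3

Two of the 3 distinct bracketings:
[S [NP [NP [Det that] [N poet]] [Conj or] [NP [Det no] [N parser]]] [VP [V claimed] [NP [Pron they]] [NP [NP [Det no] [N child]] [Conj or] [NP [NP [Pron she]] [PP [P above] [NP [Det no] [N garden]]]]]]]
[S [NP [NP [Det that] [N poet]] [Conj or] [NP [Det no] [N parser]]] [VP [V claimed] [NP [Pron they]] [NP [NP [NP [Det no] [N child]] [Conj or] [NP [Pron she]]] [PP [P above] [NP [Det no] [N garden]]]]]]
The trees differ in how a recursive rule is bracketed over the same span.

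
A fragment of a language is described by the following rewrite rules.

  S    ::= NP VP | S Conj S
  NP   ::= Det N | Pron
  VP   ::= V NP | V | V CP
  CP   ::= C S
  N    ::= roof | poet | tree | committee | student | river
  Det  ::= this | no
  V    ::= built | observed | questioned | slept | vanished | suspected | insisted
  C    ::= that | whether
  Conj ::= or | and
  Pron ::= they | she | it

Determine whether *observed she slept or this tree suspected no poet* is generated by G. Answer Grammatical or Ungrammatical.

Ungrammatical

For S → NP VP, no prefix of the string parses as an NP. The alternative S rule S → S Conj S likewise has no satisfying split.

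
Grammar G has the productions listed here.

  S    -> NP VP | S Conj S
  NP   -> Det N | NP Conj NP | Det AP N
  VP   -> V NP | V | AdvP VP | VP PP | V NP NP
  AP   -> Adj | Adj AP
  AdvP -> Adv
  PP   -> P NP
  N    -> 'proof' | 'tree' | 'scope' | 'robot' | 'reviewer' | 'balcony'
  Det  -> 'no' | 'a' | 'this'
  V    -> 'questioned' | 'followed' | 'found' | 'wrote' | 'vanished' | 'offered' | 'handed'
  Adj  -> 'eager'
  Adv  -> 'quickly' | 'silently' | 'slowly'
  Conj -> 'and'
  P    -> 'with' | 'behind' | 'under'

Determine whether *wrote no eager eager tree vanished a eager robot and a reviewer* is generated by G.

For S → NP VP, no prefix of the string parses as an NP. The alternative S rule S → S Conj S likewise has no satisfying split.

Ungrammatical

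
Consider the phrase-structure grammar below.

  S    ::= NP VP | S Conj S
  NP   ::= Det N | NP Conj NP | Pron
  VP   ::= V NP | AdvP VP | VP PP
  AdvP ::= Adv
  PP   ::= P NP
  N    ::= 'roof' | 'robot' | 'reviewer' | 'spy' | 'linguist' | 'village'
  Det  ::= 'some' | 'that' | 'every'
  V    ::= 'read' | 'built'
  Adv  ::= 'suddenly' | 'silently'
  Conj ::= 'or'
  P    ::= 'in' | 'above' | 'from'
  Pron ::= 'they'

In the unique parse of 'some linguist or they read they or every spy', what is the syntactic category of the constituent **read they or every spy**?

VP

[S [NP [NP [Det some] [N linguist]] [Conj or] [NP [Pron they]]] [VP [V read] [NP [NP [Pron they]] [Conj or] [NP [Det every] [N spy]]]]]
The span 'read they or every spy' is the VP node built by VP → V NP.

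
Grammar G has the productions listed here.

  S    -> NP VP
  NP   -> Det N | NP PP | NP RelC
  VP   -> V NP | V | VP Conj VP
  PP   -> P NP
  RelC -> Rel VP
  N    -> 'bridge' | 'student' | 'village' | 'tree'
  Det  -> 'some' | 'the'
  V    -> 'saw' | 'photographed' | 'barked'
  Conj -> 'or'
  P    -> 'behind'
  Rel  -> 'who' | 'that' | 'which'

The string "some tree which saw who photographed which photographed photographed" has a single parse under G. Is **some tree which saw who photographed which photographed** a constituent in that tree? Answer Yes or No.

[S [NP [NP [NP [NP [Det some] [N tree]] [RelC [Rel which] [VP [V saw]]]] [RelC [Rel who] [VP [V photographed]]]] [RelC [Rel which] [VP [V photographed]]]] [VP [V photographed]]]
The words 'some tree which saw who photographed which photographed' are exhaustively dominated by a single NP node (built by NP → NP RelC), so they form a constituent.

Yes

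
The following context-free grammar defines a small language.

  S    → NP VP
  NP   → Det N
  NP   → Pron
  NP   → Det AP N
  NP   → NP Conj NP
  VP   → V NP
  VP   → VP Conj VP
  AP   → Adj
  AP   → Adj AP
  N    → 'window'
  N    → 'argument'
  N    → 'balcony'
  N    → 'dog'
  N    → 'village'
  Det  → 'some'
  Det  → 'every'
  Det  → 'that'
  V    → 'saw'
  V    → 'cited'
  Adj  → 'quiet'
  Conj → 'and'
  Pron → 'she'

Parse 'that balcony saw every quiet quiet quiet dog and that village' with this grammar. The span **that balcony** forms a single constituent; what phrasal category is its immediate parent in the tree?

S
  NP
    Det: that
    N: balcony
  VP
    V: saw
    NP
      NP
        Det: every
        AP
          Adj: quiet
          AP
            Adj: quiet
            AP
              Adj: quiet
        N: dog
      Conj: and
      NP
        Det: that
        N: village
The span 'that balcony' is the NP node built by NP → Det N.
Its mother is the S built by S → NP VP.

S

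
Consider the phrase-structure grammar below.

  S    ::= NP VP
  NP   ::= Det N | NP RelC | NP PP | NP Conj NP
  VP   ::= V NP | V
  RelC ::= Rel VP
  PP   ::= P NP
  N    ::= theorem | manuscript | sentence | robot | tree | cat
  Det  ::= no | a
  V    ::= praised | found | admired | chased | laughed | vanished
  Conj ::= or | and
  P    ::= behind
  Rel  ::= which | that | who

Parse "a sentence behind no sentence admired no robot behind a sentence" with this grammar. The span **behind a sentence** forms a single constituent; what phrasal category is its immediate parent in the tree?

NP

[S [NP [NP [Det a] [N sentence]] [PP [P behind] [NP [Det no] [N sentence]]]] [VP [V admired] [NP [NP [Det no] [N robot]] [PP [P behind] [NP [Det a] [N sentence]]]]]]
The span 'behind a sentence' is the PP node built by PP → P NP.
Its mother is the NP built by NP → NP PP.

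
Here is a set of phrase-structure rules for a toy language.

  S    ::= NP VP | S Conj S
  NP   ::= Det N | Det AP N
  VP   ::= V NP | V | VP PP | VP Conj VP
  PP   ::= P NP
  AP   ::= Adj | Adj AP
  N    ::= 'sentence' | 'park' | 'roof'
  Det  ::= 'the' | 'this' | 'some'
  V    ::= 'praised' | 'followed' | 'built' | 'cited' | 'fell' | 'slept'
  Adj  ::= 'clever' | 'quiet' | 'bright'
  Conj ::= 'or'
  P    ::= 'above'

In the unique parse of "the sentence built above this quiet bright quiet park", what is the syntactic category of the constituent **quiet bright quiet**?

AP

[S [NP [Det the] [N sentence]] [VP [VP [V built]] [PP [P above] [NP [Det this] [AP [Adj quiet] [AP [Adj bright] [AP [Adj quiet]]]] [N park]]]]]
The span 'quiet bright quiet' is the AP node built by AP → Adj AP.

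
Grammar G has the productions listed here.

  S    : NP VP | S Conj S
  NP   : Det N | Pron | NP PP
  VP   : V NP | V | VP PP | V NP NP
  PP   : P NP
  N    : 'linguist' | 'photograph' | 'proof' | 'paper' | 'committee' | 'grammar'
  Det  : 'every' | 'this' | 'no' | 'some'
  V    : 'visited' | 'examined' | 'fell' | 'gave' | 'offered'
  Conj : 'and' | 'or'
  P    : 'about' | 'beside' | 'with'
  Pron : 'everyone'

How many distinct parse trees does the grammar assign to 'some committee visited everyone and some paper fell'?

1

[S [S [NP [Det some] [N committee]] [VP [V visited] [NP [Pron everyone]]]] [Conj and] [S [NP [Det some] [N paper]] [VP [V fell]]]]
No rule offers an alternative attachment or grouping for any span, so this is the only derivation.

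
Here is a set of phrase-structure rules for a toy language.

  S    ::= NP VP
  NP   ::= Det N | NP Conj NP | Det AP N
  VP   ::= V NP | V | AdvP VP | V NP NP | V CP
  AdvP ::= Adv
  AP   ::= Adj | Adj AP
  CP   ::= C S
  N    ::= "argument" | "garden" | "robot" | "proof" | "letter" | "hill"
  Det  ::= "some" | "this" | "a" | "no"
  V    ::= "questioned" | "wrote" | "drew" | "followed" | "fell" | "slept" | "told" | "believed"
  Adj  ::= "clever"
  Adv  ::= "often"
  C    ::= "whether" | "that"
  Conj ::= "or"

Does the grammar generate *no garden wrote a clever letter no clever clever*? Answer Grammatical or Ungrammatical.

Ungrammatical

For S → NP VP, the only prefix that parses as NP is 'no garden', but the remainder 'wrote a clever letter no clever clever' is not a VP under these rules.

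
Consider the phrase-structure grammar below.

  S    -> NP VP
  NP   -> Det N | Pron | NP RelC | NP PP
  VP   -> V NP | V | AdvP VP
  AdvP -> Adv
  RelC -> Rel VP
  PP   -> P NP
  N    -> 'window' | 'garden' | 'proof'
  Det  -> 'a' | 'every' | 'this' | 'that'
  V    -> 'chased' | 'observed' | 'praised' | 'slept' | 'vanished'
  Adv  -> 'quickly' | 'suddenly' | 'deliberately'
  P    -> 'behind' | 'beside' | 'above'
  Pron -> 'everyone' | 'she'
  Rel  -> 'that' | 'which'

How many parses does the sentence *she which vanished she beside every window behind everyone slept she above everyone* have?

5

Two of the 5 distinct bracketings:
[S [NP [NP [Pron she]] [RelC [Rel which] [VP [V vanished] [NP [NP [Pron she]] [PP [P beside] [NP [NP [Det every] [N window]] [PP [P behind] [NP [Pron everyone]]]]]]]]] [VP [V slept] [NP [NP [Pron she]] [PP [P above] [NP [Pron everyone]]]]]]
[S [NP [NP [Pron she]] [RelC [Rel which] [VP [V vanished] [NP [NP [NP [Pron she]] [PP [P beside] [NP [Det every] [N window]]]] [PP [P behind] [NP [Pron everyone]]]]]]] [VP [V slept] [NP [NP [Pron she]] [PP [P above] [NP [Pron everyone]]]]]]
The trees differ in how a recursive rule is bracketed over the same span.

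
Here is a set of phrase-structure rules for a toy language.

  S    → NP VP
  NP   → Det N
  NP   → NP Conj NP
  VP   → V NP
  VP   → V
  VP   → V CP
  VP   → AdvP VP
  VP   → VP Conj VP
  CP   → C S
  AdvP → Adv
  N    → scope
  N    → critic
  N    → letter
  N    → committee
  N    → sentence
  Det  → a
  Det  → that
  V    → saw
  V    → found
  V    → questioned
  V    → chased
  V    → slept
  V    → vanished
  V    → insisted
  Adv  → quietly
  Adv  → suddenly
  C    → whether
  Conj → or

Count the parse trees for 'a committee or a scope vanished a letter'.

1

[S [NP [NP [Det a] [N committee]] [Conj or] [NP [Det a] [N scope]]] [VP [V vanished] [NP [Det a] [N letter]]]]
No rule offers an alternative attachment or grouping for any span, so this is the only derivation.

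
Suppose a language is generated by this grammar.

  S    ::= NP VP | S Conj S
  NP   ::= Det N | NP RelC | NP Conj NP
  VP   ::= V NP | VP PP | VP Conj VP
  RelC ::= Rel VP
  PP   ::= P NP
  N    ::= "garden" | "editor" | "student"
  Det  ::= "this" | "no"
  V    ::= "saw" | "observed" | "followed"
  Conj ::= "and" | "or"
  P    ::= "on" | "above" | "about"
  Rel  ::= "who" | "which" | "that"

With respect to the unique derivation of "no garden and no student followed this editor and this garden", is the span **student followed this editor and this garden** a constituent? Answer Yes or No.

No

[S [NP [NP [Det no] [N garden]] [Conj and] [NP [Det no] [N student]]] [VP [V followed] [NP [NP [Det this] [N editor]] [Conj and] [NP [Det this] [N garden]]]]]
The smallest constituent containing 'student followed this editor and this garden' is the S spanning 'no garden and no student followed this editor and this garden'; no single node in the tree dominates exactly the given words.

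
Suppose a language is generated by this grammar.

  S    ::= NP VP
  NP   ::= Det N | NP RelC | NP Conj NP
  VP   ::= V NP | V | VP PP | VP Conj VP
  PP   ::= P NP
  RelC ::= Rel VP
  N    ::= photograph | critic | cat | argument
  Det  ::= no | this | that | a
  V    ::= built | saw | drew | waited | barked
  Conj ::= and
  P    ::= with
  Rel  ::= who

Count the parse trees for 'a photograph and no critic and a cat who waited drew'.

Two of the 5 distinct bracketings:
[S [NP [NP [NP [Det a] [N photograph]] [Conj and] [NP [NP [Det no] [N critic]] [Conj and] [NP [Det a] [N cat]]]] [RelC [Rel who] [VP [V waited]]]] [VP [V drew]]]
[S [NP [NP [NP [NP [Det a] [N photograph]] [Conj and] [NP [Det no] [N critic]]] [Conj and] [NP [Det a] [N cat]]] [RelC [Rel who] [VP [V waited]]]] [VP [V drew]]]
The trees differ in how a recursive rule is bracketed over the same span.

5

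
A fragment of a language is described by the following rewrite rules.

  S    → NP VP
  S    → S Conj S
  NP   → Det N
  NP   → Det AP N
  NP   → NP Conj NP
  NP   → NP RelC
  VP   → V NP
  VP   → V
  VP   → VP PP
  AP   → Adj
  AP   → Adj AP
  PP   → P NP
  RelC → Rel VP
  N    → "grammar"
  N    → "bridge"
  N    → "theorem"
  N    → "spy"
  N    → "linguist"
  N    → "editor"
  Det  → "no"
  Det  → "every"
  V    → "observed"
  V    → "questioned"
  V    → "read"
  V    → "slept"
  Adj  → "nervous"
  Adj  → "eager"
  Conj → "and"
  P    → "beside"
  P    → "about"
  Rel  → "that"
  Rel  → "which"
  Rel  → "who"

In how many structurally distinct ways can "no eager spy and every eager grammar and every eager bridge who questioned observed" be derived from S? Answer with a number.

5

Two of the 5 distinct bracketings:
[S [NP [NP [Det no] [AP [Adj eager]] [N spy]] [Conj and] [NP [NP [Det every] [AP [Adj eager]] [N grammar]] [Conj and] [NP [NP [Det every] [AP [Adj eager]] [N bridge]] [RelC [Rel who] [VP [V questioned]]]]]] [VP [V observed]]]
[S [NP [NP [Det no] [AP [Adj eager]] [N spy]] [Conj and] [NP [NP [NP [Det every] [AP [Adj eager]] [N grammar]] [Conj and] [NP [Det every] [AP [Adj eager]] [N bridge]]] [RelC [Rel who] [VP [V questioned]]]]] [VP [V observed]]]
The trees differ in how a recursive rule is bracketed over the same span.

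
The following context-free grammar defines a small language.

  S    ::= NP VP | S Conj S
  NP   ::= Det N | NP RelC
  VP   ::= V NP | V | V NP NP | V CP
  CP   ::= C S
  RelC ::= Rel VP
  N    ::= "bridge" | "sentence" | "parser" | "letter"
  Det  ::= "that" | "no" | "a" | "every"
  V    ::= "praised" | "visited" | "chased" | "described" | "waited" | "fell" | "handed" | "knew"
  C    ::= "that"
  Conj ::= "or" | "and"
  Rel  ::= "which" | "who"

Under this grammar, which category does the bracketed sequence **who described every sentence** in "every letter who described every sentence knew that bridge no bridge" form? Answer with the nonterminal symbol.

RelC

[S [NP [NP [Det every] [N letter]] [RelC [Rel who] [VP [V described] [NP [Det every] [N sentence]]]]] [VP [V knew] [NP [Det that] [N bridge]] [NP [Det no] [N bridge]]]]
The span 'who described every sentence' is the RelC node built by RelC → Rel VP.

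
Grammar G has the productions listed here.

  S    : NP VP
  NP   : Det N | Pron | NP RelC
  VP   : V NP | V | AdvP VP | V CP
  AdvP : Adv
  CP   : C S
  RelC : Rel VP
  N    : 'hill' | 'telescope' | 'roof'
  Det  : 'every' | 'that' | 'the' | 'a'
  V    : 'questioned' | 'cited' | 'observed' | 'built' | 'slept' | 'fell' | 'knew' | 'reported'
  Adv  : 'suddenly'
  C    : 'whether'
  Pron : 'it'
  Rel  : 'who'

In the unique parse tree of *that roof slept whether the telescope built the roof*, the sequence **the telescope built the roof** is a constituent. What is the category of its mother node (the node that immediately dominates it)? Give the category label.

CP

S
  NP
    Det: that
    N: roof
  VP
    V: slept
    CP
      C: whether
      S
        NP
          Det: the
          N: telescope
        VP
          V: built
          NP
            Det: the
            N: roof
The span 'the telescope built the roof' is the S node built by S → NP VP.
Its mother is the CP built by CP → C S.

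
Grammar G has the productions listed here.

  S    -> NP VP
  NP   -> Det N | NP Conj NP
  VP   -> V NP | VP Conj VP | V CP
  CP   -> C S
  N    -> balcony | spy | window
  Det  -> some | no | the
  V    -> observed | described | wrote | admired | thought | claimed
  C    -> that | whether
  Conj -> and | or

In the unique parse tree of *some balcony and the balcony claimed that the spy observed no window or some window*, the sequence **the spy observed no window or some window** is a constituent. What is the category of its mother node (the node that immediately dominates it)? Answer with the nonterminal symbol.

CP

[S [NP [NP [Det some] [N balcony]] [Conj and] [NP [Det the] [N balcony]]] [VP [V claimed] [CP [C that] [S [NP [Det the] [N spy]] [VP [V observed] [NP [NP [Det no] [N window]] [Conj or] [NP [Det some] [N window]]]]]]]]
The span 'the spy observed no window or some window' is the S node built by S → NP VP.
Its mother is the CP built by CP → C S.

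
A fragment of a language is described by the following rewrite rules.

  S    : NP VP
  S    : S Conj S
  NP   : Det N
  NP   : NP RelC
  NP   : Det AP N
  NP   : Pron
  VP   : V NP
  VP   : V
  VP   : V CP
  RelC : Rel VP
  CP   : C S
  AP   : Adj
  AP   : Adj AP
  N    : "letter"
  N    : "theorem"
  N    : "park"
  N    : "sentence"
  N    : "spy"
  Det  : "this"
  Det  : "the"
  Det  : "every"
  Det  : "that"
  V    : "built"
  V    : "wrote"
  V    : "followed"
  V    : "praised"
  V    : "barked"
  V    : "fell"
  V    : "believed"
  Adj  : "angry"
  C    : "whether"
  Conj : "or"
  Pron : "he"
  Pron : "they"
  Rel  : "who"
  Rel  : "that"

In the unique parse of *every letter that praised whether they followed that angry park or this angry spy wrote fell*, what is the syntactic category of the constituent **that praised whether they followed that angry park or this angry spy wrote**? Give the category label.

[S [NP [NP [Det every] [N letter]] [RelC [Rel that] [VP [V praised] [CP [C whether] [S [S [NP [Pron they]] [VP [V followed] [NP [Det that] [AP [Adj angry]] [N park]]]] [Conj or] [S [NP [Det this] [AP [Adj angry]] [N spy]] [VP [V wrote]]]]]]]] [VP [V fell]]]
The span 'that praised whether they followed that angry park or this angry spy wrote' is the RelC node built by RelC → Rel VP.

RelC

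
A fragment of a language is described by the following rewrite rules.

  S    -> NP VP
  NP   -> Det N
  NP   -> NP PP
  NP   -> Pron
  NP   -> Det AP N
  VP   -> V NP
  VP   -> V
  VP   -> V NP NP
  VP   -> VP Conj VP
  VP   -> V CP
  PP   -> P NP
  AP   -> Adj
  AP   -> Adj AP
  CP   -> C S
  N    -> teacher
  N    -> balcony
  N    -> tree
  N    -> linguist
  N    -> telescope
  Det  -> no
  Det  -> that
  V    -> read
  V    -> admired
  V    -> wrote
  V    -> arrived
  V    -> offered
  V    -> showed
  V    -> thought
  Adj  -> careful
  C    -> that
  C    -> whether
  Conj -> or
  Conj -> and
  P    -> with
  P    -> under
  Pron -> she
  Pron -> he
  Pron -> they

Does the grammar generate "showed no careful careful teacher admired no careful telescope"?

Ungrammatical

For S → NP VP, no prefix of the string parses as an NP.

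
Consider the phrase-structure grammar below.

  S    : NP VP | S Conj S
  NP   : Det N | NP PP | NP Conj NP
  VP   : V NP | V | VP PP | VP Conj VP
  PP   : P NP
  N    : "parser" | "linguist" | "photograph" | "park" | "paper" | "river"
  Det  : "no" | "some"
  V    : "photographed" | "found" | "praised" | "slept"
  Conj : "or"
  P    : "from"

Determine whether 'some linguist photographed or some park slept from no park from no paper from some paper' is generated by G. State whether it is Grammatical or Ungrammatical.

Grammatical

S
  S
    NP
      Det: some
      N: linguist
    VP
      V: photographed
  Conj: or
  S
    NP
      Det: some
      N: park
    VP
      VP
        V: slept
      PP
        P: from
        NP
          NP
            Det: no
            N: park
          PP
            P: from
            NP
              NP
                Det: no
                N: paper
              PP
                P: from
                NP
                  Det: some
                  N: paper
The bracketing above is licensed at every node by one of the given productions, with S at the root.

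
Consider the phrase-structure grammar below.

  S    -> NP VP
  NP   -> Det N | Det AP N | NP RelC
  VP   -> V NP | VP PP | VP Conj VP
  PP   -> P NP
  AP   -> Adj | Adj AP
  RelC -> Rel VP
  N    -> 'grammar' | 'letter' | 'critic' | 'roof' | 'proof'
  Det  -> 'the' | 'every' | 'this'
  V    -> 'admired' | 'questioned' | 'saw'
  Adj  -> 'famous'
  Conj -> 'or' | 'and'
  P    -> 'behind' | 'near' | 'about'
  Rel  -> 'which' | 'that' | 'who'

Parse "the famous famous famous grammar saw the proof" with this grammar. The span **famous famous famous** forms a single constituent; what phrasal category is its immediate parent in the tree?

NP

[S [NP [Det the] [AP [Adj famous] [AP [Adj famous] [AP [Adj famous]]]] [N grammar]] [VP [V saw] [NP [Det the] [N proof]]]]
The span 'famous famous famous' is the AP node built by AP → Adj AP.
Its mother is the NP built by NP → Det AP N.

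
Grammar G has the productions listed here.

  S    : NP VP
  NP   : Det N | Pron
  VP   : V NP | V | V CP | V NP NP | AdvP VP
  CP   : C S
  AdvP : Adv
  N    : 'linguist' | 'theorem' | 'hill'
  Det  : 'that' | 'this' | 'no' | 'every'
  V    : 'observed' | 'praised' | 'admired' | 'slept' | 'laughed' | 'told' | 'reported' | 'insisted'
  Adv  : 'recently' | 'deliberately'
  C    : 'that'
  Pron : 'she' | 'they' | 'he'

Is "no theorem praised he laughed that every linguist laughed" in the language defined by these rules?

Ungrammatical

For S → NP VP, the only prefix that parses as NP is 'no theorem', but the remainder 'praised he laughed that every linguist laughed' is not a VP under these rules.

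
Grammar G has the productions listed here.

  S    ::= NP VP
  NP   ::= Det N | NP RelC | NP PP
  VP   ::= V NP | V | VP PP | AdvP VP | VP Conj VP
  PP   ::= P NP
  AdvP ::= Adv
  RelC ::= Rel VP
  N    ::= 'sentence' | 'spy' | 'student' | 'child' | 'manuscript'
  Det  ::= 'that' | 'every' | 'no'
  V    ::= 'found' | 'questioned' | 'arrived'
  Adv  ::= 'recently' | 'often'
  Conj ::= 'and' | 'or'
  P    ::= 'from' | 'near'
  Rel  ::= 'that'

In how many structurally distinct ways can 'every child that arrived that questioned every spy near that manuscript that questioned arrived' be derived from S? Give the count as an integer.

Two of the 7 distinct bracketings:
[S [NP [NP [NP [Det every] [N child]] [RelC [Rel that] [VP [V arrived]]]] [RelC [Rel that] [VP [V questioned] [NP [NP [NP [Det every] [N spy]] [PP [P near] [NP [Det that] [N manuscript]]]] [RelC [Rel that] [VP [V questioned]]]]]]] [VP [V arrived]]]
[S [NP [NP [NP [Det every] [N child]] [RelC [Rel that] [VP [V arrived]]]] [RelC [Rel that] [VP [V questioned] [NP [NP [Det every] [N spy]] [PP [P near] [NP [NP [Det that] [N manuscript]] [RelC [Rel that] [VP [V questioned]]]]]]]]] [VP [V arrived]]]
The trees differ in how a recursive rule is bracketed over the same span.

7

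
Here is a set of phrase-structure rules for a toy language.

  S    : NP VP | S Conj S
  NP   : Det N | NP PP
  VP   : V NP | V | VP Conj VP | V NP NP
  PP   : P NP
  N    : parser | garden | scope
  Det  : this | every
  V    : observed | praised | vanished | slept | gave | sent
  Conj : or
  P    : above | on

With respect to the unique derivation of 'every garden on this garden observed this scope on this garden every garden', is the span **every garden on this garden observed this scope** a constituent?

No

[S [NP [NP [Det every] [N garden]] [PP [P on] [NP [Det this] [N garden]]]] [VP [V observed] [NP [NP [Det this] [N scope]] [PP [P on] [NP [Det this] [N garden]]]] [NP [Det every] [N garden]]]]
The smallest constituent containing 'every garden on this garden observed this scope' is the S spanning 'every garden on this garden observed this scope on this garden every garden'; no single node in the tree dominates exactly the given words.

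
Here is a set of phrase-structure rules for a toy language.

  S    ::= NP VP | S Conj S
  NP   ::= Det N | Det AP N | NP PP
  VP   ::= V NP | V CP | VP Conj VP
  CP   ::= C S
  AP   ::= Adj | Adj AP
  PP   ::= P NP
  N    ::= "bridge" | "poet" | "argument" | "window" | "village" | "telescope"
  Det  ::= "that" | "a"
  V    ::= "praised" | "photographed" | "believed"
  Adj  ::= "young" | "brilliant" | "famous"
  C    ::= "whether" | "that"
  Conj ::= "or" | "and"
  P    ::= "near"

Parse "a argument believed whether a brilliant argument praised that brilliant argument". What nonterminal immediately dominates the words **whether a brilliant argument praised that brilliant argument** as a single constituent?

[S [NP [Det a] [N argument]] [VP [V believed] [CP [C whether] [S [NP [Det a] [AP [Adj brilliant]] [N argument]] [VP [V praised] [NP [Det that] [AP [Adj brilliant]] [N argument]]]]]]]
The span 'whether a brilliant argument praised that brilliant argument' is the CP node built by CP → C S.

CP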